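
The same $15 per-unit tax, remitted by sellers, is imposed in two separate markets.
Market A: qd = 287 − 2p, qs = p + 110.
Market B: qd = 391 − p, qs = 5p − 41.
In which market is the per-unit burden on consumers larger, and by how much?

Market B, by $7.5.

Market A: pre-tax p* = $59, q* = 169; post-tax q = 159; per-unit burden on consumers = $5.
Market B: pre-tax p* = $72, q* = 319; post-tax q = 306.5; per-unit burden on consumers = $12.5.
Difference: $5 vs $12.5 → market B is larger by $7.5.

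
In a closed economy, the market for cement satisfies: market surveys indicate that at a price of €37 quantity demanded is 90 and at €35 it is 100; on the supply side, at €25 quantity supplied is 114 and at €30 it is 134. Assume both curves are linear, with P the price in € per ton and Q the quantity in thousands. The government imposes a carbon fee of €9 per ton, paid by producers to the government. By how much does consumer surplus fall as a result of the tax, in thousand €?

Consumer surplus falls by €480 thousand.

Demand slope: (100 − 90)/(35 − 37) = -5, so Qd = 275 − 5P.
Supply slope: (134 − 114)/(30 − 25) = 4, so Qs = 4P + 14.
Before the tax: set 275 − 5P = 4P + 14 → P* = €29, Q* = 130.
With the tax collected from producers, supply shifts: Qs = 4(P − 9) + 14.
New equilibrium: buyers pay €33, producers receive €24, Q = 110. (Wedge: Pb − Ps = 9.)
ΔCS is the trapezoid between Q = 110 and Q = 130 of height €4: ½ · (130 + 110) · 4 = €480.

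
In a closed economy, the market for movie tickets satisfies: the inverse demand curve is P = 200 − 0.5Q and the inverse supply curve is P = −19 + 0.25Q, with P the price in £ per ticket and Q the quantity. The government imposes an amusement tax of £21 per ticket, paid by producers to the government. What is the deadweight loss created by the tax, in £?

Inverting to Q(P) form: Qd = 400 − 2P; Qs = 4P + 76.
Before the tax: set 400 − 2P = 4P + 76 → P* = £54, Q* = 292.
With the tax collected from producers, supply shifts: Qs = 4(P − 21) + 76.
Solving gives Q = 264 with buyers paying £68 and producers receiving £47 (the £21 wedge).
Quantity falls by |ΔQ| = |292 − 264| = 28.
DWL = ½ · t · |ΔQ| = ½ · 21 · 28 = £294.

Deadweight loss = £294.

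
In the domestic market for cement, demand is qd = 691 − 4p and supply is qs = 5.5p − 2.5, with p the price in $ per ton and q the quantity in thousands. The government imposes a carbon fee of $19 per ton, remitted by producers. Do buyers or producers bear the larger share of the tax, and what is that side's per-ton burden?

Without the tax, 691 − 4p = 5.5p − 2.5 gives 9.5p = 693.5, so p* = $73 and q* = 399.
With the tax collected from producers, supply shifts: qs = 5.5(p − 19) − 2.5.
New equilibrium: buyers pay $84, producers receive $65, q = 355. (Wedge: pb − ps = 19.)
Per-ton burden: buyers $11, producers $8.
Buyers take the larger share because demand is less price-elastic here (demand slope 4 vs supply slope 5.5).
The less price-elastic side of the market bears the larger share of a per-unit tax.

Buyers bear the larger share: $11 per ton.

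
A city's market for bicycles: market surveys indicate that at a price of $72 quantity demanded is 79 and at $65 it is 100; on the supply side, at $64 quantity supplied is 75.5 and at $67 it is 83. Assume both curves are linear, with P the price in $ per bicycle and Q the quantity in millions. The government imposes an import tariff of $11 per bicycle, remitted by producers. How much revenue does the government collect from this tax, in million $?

Demand slope: (100 − 79)/(65 − 72) = -3, so Qd = 295 − 3P.
Supply slope: (83 − 75.5)/(67 − 64) = 2.5, so Qs = 2.5P − 84.5.
Without the tax, 295 − 3P = 2.5P − 84.5 gives 5.5P = 379.5, so P* = $69 and Q* = 88.
With the tax collected from producers, supply shifts: Qs = 2.5(P − 11) − 84.5.
Solving gives Q = 73 with consumers paying $74 and producers receiving $63 (the $11 wedge).
Revenue = t · Q = 11 · 73 = $803.

Tax revenue = $803 million.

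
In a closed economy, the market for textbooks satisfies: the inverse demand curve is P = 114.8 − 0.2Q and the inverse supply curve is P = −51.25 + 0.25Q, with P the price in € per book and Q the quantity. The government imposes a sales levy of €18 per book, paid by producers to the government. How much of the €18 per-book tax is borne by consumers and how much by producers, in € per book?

Rewrite in direct form: Qd = 574 − 5P and Qs = 4P + 205.
Without the tax, 574 − 5P = 4P + 205 gives 9P = 369, so P* = €41 and Q* = 369.
With the tax collected from producers, supply shifts: Qs = 4(P − 18) + 205.
Solving gives Q = 329 with consumers paying €49 and producers receiving €31 (the €18 wedge).
Burden on consumers: €8; on producers: €10. (They sum to €18.)
The less price-elastic side of the market bears the larger share of a per-unit tax.

Consumers bear €8 per book; producers bear €10 per book.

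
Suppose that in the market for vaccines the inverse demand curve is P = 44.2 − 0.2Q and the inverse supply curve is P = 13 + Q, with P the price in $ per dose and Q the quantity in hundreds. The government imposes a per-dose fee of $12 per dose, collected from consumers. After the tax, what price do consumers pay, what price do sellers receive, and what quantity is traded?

Consumers pay $41; sellers receive $29; quantity = 16.

Rewrite in direct form: Qd = 221 − 5P and Qs = P − 13.
Without the tax, 221 − 5P = P − 13 gives 6P = 234, so P* = $39 and Q* = 26.
With the tax collected from consumers, demand (in seller-price terms) shifts: Qd = 221 − 5(P + 12).
Solving gives Q = 16 with consumers paying $41 and sellers receiving $29 (the $12 wedge).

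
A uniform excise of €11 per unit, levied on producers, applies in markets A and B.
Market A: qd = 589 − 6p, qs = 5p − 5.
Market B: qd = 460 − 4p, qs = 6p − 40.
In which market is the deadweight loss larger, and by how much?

Market A, by €19.8.

Market A: pre-tax p* = €54, q* = 265; post-tax q = 235; deadweight loss = €165.
Market B: pre-tax p* = €50, q* = 260; post-tax q = 233.6; deadweight loss = €145.2.
Difference: €165 vs €145.2 → market A is larger by €19.8.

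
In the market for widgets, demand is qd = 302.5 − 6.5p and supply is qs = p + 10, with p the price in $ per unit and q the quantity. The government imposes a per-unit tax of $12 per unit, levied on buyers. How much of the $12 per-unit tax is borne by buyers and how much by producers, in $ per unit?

Buyers bear $1.6 per unit; producers bear $10.4 per unit.

Before the tax: set 302.5 − 6.5p = p + 10 → p* = $39, q* = 49.
With the tax collected from buyers, demand (in seller-price terms) shifts: qd = 302.5 − 6.5(p + 12).
New equilibrium: buyers pay $40.6, producers receive $28.6, q = 38.6. (Wedge: pb − ps = 12.)
Burden on buyers: $1.6; on producers: $10.4. (They sum to $12.)
The less price-elastic side of the market bears the larger share of a per-unit tax.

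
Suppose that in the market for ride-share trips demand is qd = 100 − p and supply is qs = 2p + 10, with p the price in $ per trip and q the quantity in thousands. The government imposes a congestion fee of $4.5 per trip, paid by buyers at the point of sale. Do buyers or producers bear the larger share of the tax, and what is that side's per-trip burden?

Without the tax, 100 − p = 2p + 10 gives 3p = 90, so p* = $30 and q* = 70.
With the tax collected from buyers, demand (in seller-price terms) shifts: qd = 100 − (p + 4.5).
Solving gives q = 67 with buyers paying $33 and producers receiving $28.5 (the $4.5 wedge).
Per-trip burden: buyers $3, producers $1.5.
Buyers take the larger share because demand is less price-elastic here (demand slope 1 vs supply slope 2).

Buyers bear the larger share: $3 per trip.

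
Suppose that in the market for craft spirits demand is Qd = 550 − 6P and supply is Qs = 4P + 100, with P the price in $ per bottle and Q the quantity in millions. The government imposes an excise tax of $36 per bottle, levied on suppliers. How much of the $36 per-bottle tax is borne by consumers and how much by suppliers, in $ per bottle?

Without the tax, 550 − 6P = 4P + 100 gives 10P = 450, so P* = $45 and Q* = 280.
With the tax collected from suppliers, supply shifts: Qs = 4(P − 36) + 100.
Solving gives Q = 193.6 with consumers paying $59.4 and suppliers receiving $23.4 (the $36 wedge).
Burden on consumers: $14.4; on suppliers: $21.6. (They sum to $36.)
The less price-elastic side of the market bears the larger share of a per-unit tax.

Consumers bear $14.4 per bottle; suppliers bear $21.6 per bottle.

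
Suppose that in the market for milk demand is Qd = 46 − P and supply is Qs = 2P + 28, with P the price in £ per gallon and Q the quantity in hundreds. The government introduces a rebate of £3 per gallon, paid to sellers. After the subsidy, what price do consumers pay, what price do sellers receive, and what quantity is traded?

Before the subsidy: set 46 − P = 2P + 28 → P* = £6, Q* = 40.
With a per-unit subsidy paid to sellers, each receives P + 3 per unit sold, so supply becomes Qs = 2(P + 3) + 28.
New equilibrium: consumers pay £4, sellers receive £7, Q = 42. (Wedge: Pb − Ps = −3.)

Consumers pay £4; sellers receive £7; quantity = 42.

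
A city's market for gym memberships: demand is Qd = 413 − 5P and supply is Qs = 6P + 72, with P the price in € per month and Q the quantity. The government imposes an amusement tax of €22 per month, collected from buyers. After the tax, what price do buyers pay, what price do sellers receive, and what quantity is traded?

Without the tax, 413 − 5P = 6P + 72 gives 11P = 341, so P* = €31 and Q* = 258.
With the tax collected from buyers, demand (in seller-price terms) shifts: Qd = 413 − 5(P + 22).
Solving gives Q = 198 with buyers paying €43 and sellers receiving €21 (the €22 wedge).

Buyers pay €43; sellers receive €21; quantity = 198.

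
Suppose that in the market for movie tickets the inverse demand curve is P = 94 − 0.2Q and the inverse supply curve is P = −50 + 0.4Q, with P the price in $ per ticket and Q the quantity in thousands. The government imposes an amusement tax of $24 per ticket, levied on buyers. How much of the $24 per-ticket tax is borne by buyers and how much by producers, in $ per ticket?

Rewrite in direct form: Qd = 470 − 5P and Qs = 2.5P + 125.
Before the tax: set 470 − 5P = 2.5P + 125 → P* = $46, Q* = 240.
With the tax collected from buyers, demand (in seller-price terms) shifts: Qd = 470 − 5(P + 24).
New equilibrium: buyers pay $54, producers receive $30, Q = 200. (Wedge: Pb − Ps = 24.)
Burden on buyers: $8; on producers: $16. (They sum to $24.)

Buyers bear $8 per ticket; producers bear $16 per ticket.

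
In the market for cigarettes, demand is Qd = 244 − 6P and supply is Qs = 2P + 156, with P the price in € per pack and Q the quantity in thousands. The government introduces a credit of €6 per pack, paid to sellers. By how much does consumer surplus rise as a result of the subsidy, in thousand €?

Consumer surplus rises by €273.75 thousand.

Before the subsidy: set 244 − 6P = 2P + 156 → P* = €11, Q* = 178.
With a per-unit subsidy paid to sellers, each receives P + 6 per unit sold, so supply becomes Qs = 2(P + 6) + 156.
Solving gives Q = 187 with consumers paying €9.5 and sellers receiving €15.5 (the €6 wedge).
ΔCS is the trapezoid between Q = 187 and Q = 178 of height €1.5: ½ · (178 + 187) · 1.5 = €273.75.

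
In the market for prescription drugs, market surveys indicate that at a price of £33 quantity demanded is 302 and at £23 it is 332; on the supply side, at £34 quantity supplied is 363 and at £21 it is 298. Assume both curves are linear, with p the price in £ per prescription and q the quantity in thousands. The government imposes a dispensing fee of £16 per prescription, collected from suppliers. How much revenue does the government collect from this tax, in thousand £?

Demand slope: (332 − 302)/(23 − 33) = -3, so qd = 401 − 3p.
Supply slope: (298 − 363)/(21 − 34) = 5, so qs = 5p + 193.
Without the tax, 401 − 3p = 5p + 193 gives 8p = 208, so p* = £26 and q* = 323.
With the tax collected from suppliers, supply shifts: qs = 5(p − 16) + 193.
Solving gives q = 293 with consumers paying £36 and suppliers receiving £20 (the £16 wedge).
Revenue = t · Q = 16 · 293 = £4688.

Tax revenue = £4688 thousand.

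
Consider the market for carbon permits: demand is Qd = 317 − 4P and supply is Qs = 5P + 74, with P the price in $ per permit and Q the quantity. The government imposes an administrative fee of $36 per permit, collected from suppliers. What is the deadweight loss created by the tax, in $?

Without the tax, 317 − 4P = 5P + 74 gives 9P = 243, so P* = $27 and Q* = 209.
With the tax collected from suppliers, supply shifts: Qs = 5(P − 36) + 74.
New equilibrium: buyers pay $47, suppliers receive $11, Q = 129. (Wedge: Pb − Ps = 36.)
Quantity falls by |ΔQ| = |209 − 129| = 80.
DWL = ½ · t · |ΔQ| = ½ · 36 · 80 = $1440.

Deadweight loss = $1440.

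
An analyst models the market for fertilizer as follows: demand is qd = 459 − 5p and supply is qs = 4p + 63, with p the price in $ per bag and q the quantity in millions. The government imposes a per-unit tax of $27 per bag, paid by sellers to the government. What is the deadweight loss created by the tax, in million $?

Deadweight loss = $810 million.

Before the tax: set 459 − 5p = 4p + 63 → p* = $44, q* = 239.
With the tax collected from sellers, supply shifts: qs = 4(p − 27) + 63.
New equilibrium: buyers pay $56, sellers receive $29, q = 179. (Wedge: pb − ps = 27.)
Quantity falls by |ΔQ| = |239 − 179| = 60.
DWL = ½ · t · |ΔQ| = ½ · 27 · 60 = $810.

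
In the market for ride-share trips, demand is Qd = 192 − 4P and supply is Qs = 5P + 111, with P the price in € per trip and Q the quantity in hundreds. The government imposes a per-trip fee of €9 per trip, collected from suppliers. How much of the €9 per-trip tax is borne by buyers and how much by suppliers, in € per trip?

Buyers bear €5 per trip; suppliers bear €4 per trip.

Before the tax: set 192 − 4P = 5P + 111 → P* = €9, Q* = 156.
With the tax collected from suppliers, supply shifts: Qs = 5(P − 9) + 111.
Solving gives Q = 136 with buyers paying €14 and suppliers receiving €5 (the €9 wedge).
Burden on buyers: €5; on suppliers: €4. (They sum to €9.)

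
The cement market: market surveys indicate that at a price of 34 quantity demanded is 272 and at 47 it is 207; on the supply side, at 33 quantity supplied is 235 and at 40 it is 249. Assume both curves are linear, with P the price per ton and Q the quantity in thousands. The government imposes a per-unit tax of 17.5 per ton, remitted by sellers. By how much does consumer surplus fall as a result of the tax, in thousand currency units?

Demand slope: (207 − 272)/(47 − 34) = -5, so Qd = 442 − 5P.
Supply slope: (249 − 235)/(40 − 33) = 2, so Qs = 2P + 169.
Without the tax, 442 − 5P = 2P + 169 gives 7P = 273, so P* = 39 and Q* = 247.
With the tax collected from sellers, supply shifts: Qs = 2(P − 17.5) + 169.
New equilibrium: buyers pay 44, sellers receive 26.5, Q = 222. (Wedge: Pb − Ps = 17.5.)
ΔCS is the trapezoid between Q = 222 and Q = 247 of height 5: ½ · (247 + 222) · 5 = 1172.5.

Consumer surplus falls by 1172.5 thousand.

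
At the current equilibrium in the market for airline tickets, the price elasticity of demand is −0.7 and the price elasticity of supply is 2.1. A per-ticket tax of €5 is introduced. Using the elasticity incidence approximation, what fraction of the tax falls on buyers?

Buyers' share ≈ 0.75.

Incidence ratio: buyers' share ≈ εs / (εs + |εd|) = 2.1 / (2.1 + 0.7) = 0.75.
Supply is the more elastic side, so buyers bear the larger share.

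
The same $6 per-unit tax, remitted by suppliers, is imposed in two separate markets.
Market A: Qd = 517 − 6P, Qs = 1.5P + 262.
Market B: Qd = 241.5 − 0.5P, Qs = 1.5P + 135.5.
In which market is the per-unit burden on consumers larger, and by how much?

Market B, by $3.3.

Market A: pre-tax P* = $34, Q* = 313; post-tax Q = 305.8; per-unit burden on consumers = $1.2.
Market B: pre-tax P* = $53, Q* = 215; post-tax Q = 212.75; per-unit burden on consumers = $4.5.
Difference: $1.2 vs $4.5 → market B is larger by $3.3.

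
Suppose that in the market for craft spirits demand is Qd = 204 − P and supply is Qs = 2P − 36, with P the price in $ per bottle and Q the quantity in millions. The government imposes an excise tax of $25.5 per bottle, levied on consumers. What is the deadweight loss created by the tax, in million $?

Before the tax: set 204 − P = 2P − 36 → P* = $80, Q* = 124.
With the tax collected from consumers, demand (in seller-price terms) shifts: Qd = 204 − (P + 25.5).
New equilibrium: consumers pay $97, sellers receive $71.5, Q = 107. (Wedge: Pb − Ps = 25.5.)
Quantity falls by |ΔQ| = |124 − 107| = 17.
DWL = ½ · t · |ΔQ| = ½ · 25.5 · 17 = $216.75.

Deadweight loss = $216.75 million.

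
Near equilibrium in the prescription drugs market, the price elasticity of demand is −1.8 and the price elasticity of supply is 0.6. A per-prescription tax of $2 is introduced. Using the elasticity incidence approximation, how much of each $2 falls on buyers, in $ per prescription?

Buyers bear ≈ $0.5 per prescription.

Incidence ratio: buyers' share ≈ εs / (εs + |εd|) = 0.6 / (0.6 + 1.8) = 0.25.
So buyers bear ≈ 0.25 × $2 = $0.5; producers bear $1.5.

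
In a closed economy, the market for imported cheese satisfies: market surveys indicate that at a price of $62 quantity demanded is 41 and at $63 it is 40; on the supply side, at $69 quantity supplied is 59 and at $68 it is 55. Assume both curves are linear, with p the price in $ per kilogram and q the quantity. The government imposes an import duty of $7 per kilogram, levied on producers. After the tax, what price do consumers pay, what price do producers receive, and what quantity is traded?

Demand slope: (40 − 41)/(63 − 62) = -1, so qd = 103 − p.
Supply slope: (55 − 59)/(68 − 69) = 4, so qs = 4p − 217.
Without the tax, 103 − p = 4p − 217 gives 5p = 320, so p* = $64 and q* = 39.
With the tax collected from producers, supply shifts: qs = 4(p − 7) − 217.
Solving gives q = 33.4 with consumers paying $69.6 and producers receiving $62.6 (the $7 wedge).

Consumers pay $69.6; producers receive $62.6; quantity = 33.4.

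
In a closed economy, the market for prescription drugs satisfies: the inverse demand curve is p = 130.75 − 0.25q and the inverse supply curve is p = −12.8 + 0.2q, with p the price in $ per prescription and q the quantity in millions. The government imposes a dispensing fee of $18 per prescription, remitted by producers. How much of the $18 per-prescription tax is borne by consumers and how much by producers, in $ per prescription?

Consumers bear $10 per prescription; producers bear $8 per prescription.

Inverting to q(p) form: qd = 523 − 4p; qs = 5p + 64.
Without the tax, 523 − 4p = 5p + 64 gives 9p = 459, so p* = $51 and q* = 319.
With the tax collected from producers, supply shifts: qs = 5(p − 18) + 64.
Solving gives q = 279 with consumers paying $61 and producers receiving $43 (the $18 wedge).
Burden on consumers: $10; on producers: $8. (They sum to $18.)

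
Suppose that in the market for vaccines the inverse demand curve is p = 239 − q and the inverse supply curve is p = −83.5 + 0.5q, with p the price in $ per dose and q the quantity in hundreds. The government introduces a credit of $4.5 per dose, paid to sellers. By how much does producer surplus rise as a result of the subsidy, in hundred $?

Rewrite in direct form: qd = 239 − p and qs = 2p + 167.
Without the subsidy, 239 − p = 2p + 167 gives 3p = 72, so p* = $24 and q* = 215.
With a per-unit subsidy paid to sellers, each receives p + 4.5 per unit sold, so supply becomes qs = 2(p + 4.5) + 167.
Solving gives q = 218 with consumers paying $21 and sellers receiving $25.5 (the $4.5 wedge).
ΔPS is the trapezoid between Q = 218 and Q = 215 of height $1.5: ½ · (215 + 218) · 1.5 = $324.75.

Producer surplus rises by $324.75 hundred.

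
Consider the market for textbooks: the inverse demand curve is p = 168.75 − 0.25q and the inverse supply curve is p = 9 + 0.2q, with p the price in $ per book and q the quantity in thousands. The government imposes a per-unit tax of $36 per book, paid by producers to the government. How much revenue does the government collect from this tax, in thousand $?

Rewrite in direct form: qd = 675 − 4p and qs = 5p − 45.
Before the tax: set 675 − 4p = 5p − 45 → p* = $80, q* = 355.
With the tax collected from producers, supply shifts: qs = 5(p − 36) − 45.
Solving gives q = 275 with consumers paying $100 and producers receiving $64 (the $36 wedge).
Revenue = t · Q = 36 · 275 = $9900.

Tax revenue = $9900 thousand.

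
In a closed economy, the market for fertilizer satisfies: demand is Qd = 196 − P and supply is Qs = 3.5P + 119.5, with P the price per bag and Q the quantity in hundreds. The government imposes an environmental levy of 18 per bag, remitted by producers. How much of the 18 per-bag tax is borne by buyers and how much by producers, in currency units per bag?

Without the tax, 196 − P = 3.5P + 119.5 gives 4.5P = 76.5, so P* = 17 and Q* = 179.
With the tax collected from producers, supply shifts: Qs = 3.5(P − 18) + 119.5.
Solving gives Q = 165 with buyers paying 31 and producers receiving 13 (the 18 wedge).
Burden on buyers: 14; on producers: 4. (They sum to 18.)
The less price-elastic side of the market bears the larger share of a per-unit tax.

Buyers bear 14 per bag; producers bear 4 per bag.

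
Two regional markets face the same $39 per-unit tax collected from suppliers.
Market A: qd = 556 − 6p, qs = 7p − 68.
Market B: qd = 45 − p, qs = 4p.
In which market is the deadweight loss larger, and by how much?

Market A, by $1848.6.

Market A: pre-tax p* = $48, q* = 268; post-tax q = 142; deadweight loss = $2457.
Market B: pre-tax p* = $9, q* = 36; post-tax q = 4.8; deadweight loss = $608.4.
Difference: $2457 vs $608.4 → market A is larger by $1848.6.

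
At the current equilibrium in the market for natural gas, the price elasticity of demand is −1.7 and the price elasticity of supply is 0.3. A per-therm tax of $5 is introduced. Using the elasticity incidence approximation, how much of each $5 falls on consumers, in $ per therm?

Incidence ratio: consumers' share ≈ εs / (εs + |εd|) = 0.3 / (0.3 + 1.7) = 0.15.
So consumers bear ≈ 0.15 × $5 = $0.75; producers bear $4.25.

Consumers bear ≈ $0.75 per therm.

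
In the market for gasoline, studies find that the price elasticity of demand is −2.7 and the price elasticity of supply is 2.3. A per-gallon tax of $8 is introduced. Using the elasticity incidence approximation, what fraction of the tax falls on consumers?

Consumers' share ≈ 0.46.

Incidence ratio: consumers' share ≈ εs / (εs + |εd|) = 2.3 / (2.3 + 2.7) = 0.46.
Supply is the less elastic side, so consumers bear the smaller share.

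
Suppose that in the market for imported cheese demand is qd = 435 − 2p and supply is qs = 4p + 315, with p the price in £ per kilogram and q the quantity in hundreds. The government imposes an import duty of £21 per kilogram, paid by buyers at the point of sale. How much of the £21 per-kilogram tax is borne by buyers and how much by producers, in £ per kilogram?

Buyers bear £14 per kilogram; producers bear £7 per kilogram.

Without the tax, 435 − 2p = 4p + 315 gives 6p = 120, so p* = £20 and q* = 395.
With the tax collected from buyers, demand (in seller-price terms) shifts: qd = 435 − 2(p + 21).
New equilibrium: buyers pay £34, producers receive £13, q = 367. (Wedge: pb − ps = 21.)
Burden on buyers: £14; on producers: £7. (They sum to £21.)
The less price-elastic side of the market bears the larger share of a per-unit tax.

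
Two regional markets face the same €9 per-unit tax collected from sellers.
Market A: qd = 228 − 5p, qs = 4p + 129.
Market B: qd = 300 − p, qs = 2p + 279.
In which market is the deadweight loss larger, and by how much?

Market A, by €63.

Market A: pre-tax p* = €11, q* = 173; post-tax q = 153; deadweight loss = €90.
Market B: pre-tax p* = €7, q* = 293; post-tax q = 287; deadweight loss = €27.
Difference: €90 vs €27 → market A is larger by €63.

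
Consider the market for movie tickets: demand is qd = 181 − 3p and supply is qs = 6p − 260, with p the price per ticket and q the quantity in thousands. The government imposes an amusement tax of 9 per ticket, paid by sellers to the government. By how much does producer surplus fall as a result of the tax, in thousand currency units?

Producer surplus falls by 75 thousand.

Without the tax, 181 − 3p = 6p − 260 gives 9p = 441, so p* = 49 and q* = 34.
With the tax collected from sellers, supply shifts: qs = 6(p − 9) − 260.
Solving gives q = 16 with buyers paying 55 and sellers receiving 46 (the 9 wedge).
ΔPS is the trapezoid between Q = 16 and Q = 34 of height 3: ½ · (34 + 16) · 3 = 75.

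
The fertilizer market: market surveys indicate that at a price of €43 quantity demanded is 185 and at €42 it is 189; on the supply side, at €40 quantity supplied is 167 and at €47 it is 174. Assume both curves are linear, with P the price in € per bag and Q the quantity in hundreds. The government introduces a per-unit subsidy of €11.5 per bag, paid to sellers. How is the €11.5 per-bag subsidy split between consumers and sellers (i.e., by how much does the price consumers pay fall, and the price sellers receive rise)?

Consumers gain €2.3 per bag; sellers gain €9.2 per bag.

Demand slope: (189 − 185)/(42 − 43) = -4, so Qd = 357 − 4P.
Supply slope: (174 − 167)/(47 − 40) = 1, so Qs = P + 127.
Without the subsidy, 357 − 4P = P + 127 gives 5P = 230, so P* = €46 and Q* = 173.
With a per-unit subsidy paid to sellers, each receives P + 11.5 per unit sold, so supply becomes Qs = (P + 11.5) + 127.
New equilibrium: consumers pay €43.7, sellers receive €55.2, Q = 182.2. (Wedge: Pb − Ps = −11.5.)
Gain to consumers: €2.3; to sellers: €9.2. (They sum to €11.5.)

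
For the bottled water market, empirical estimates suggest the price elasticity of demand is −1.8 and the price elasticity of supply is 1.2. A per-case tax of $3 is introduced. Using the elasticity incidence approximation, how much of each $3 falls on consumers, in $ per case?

Incidence ratio: consumers' share ≈ εs / (εs + |εd|) = 1.2 / (1.2 + 1.8) = 0.4.
So consumers bear ≈ 0.4 × $3 = $1.2; producers bear $1.8.

Consumers bear ≈ $1.2 per case.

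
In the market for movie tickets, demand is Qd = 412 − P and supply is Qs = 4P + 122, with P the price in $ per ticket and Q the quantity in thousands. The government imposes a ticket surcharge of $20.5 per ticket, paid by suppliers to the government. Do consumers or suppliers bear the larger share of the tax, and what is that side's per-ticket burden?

Consumers bear the larger share: $16.4 per ticket.

Without the tax, 412 − P = 4P + 122 gives 5P = 290, so P* = $58 and Q* = 354.
With the tax collected from suppliers, supply shifts: Qs = 4(P − 20.5) + 122.
Solving gives Q = 337.6 with consumers paying $74.4 and suppliers receiving $53.9 (the $20.5 wedge).
Per-ticket burden: consumers $16.4, suppliers $4.1.
Consumers take the larger share because demand is less price-elastic here (demand slope 1 vs supply slope 4).
The less price-elastic side of the market bears the larger share of a per-unit tax.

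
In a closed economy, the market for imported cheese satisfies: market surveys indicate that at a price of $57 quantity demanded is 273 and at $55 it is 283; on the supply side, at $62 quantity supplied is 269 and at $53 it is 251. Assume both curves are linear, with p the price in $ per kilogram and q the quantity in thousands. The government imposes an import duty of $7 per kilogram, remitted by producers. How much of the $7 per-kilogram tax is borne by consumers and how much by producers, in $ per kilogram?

Demand slope: (283 − 273)/(55 − 57) = -5, so qd = 558 − 5p.
Supply slope: (251 − 269)/(53 − 62) = 2, so qs = 2p + 145.
Without the tax, 558 − 5p = 2p + 145 gives 7p = 413, so p* = $59 and q* = 263.
With the tax collected from producers, supply shifts: qs = 2(p − 7) + 145.
New equilibrium: consumers pay $61, producers receive $54, q = 253. (Wedge: pb − ps = 7.)
Burden on consumers: $2; on producers: $5. (They sum to $7.)
The less price-elastic side of the market bears the larger share of a per-unit tax.

Consumers bear $2 per kilogram; producers bear $5 per kilogram.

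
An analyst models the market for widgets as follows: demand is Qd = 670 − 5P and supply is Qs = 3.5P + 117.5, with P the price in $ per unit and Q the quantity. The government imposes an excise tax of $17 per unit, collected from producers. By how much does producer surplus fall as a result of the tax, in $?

Producer surplus falls by $3275.

Without the tax, 670 − 5P = 3.5P + 117.5 gives 8.5P = 552.5, so P* = $65 and Q* = 345.
With the tax collected from producers, supply shifts: Qs = 3.5(P − 17) + 117.5.
Solving gives Q = 310 with buyers paying $72 and producers receiving $55 (the $17 wedge).
ΔPS is the trapezoid between Q = 310 and Q = 345 of height $10: ½ · (345 + 310) · 10 = $3275.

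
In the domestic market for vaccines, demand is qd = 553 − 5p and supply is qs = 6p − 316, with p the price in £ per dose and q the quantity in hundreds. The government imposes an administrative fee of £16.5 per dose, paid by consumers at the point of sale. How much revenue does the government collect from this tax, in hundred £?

Tax revenue = £1864.5 hundred.

Before the tax: set 553 − 5p = 6p − 316 → p* = £79, q* = 158.
With the tax collected from consumers, demand (in seller-price terms) shifts: qd = 553 − 5(p + 16.5).
Solving gives q = 113 with consumers paying £88 and sellers receiving £71.5 (the £16.5 wedge).
Revenue = t · Q = 16.5 · 113 = £1864.5.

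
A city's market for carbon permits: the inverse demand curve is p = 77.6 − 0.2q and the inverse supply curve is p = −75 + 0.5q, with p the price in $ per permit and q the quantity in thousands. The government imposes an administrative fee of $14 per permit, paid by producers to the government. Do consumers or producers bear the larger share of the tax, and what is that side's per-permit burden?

Rewrite in direct form: qd = 388 − 5p and qs = 2p + 150.
Before the tax: set 388 − 5p = 2p + 150 → p* = $34, q* = 218.
With the tax collected from producers, supply shifts: qs = 2(p − 14) + 150.
Solving gives q = 198 with consumers paying $38 and producers receiving $24 (the $14 wedge).
Per-permit burden: consumers $4, producers $10.
Producers take the larger share because supply is less price-elastic here (demand slope 5 vs supply slope 2).
The less price-elastic side of the market bears the larger share of a per-unit tax.

Producers bear the larger share: $10 per permit.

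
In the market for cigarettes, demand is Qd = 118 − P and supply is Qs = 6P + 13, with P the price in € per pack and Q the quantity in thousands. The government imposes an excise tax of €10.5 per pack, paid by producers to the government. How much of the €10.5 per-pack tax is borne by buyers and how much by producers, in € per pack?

Without the tax, 118 − P = 6P + 13 gives 7P = 105, so P* = €15 and Q* = 103.
With the tax collected from producers, supply shifts: Qs = 6(P − 10.5) + 13.
New equilibrium: buyers pay €24, producers receive €13.5, Q = 94. (Wedge: Pb − Ps = 10.5.)
Burden on buyers: €9; on producers: €1.5. (They sum to €10.5.)
The less price-elastic side of the market bears the larger share of a per-unit tax.

Buyers bear €9 per pack; producers bear €1.5 per pack.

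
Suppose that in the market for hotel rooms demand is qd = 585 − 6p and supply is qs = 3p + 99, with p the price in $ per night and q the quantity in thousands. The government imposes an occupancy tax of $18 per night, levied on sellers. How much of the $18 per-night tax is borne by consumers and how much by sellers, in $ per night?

Consumers bear $6 per night; sellers bear $12 per night.

Before the tax: set 585 − 6p = 3p + 99 → p* = $54, q* = 261.
With the tax collected from sellers, supply shifts: qs = 3(p − 18) + 99.
New equilibrium: consumers pay $60, sellers receive $42, q = 225. (Wedge: pb − ps = 18.)
Burden on consumers: $6; on sellers: $12. (They sum to $18.)
The less price-elastic side of the market bears the larger share of a per-unit tax.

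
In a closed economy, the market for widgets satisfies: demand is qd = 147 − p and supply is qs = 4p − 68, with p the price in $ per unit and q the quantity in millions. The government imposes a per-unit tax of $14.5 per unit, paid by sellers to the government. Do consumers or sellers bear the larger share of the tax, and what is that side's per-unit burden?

Before the tax: set 147 − p = 4p − 68 → p* = $43, q* = 104.
With the tax collected from sellers, supply shifts: qs = 4(p − 14.5) − 68.
New equilibrium: consumers pay $54.6, sellers receive $40.1, q = 92.4. (Wedge: pb − ps = 14.5.)
Per-unit burden: consumers $11.6, sellers $2.9.
Consumers take the larger share because demand is less price-elastic here (demand slope 1 vs supply slope 4).
The less price-elastic side of the market bears the larger share of a per-unit tax.

Consumers bear the larger share: $11.6 per unit.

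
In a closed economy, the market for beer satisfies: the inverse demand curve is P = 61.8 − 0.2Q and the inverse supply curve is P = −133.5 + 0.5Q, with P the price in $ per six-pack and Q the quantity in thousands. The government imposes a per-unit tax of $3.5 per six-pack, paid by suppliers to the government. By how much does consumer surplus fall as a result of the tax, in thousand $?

Rewrite in direct form: Qd = 309 − 5P and Qs = 2P + 267.
Without the tax, 309 − 5P = 2P + 267 gives 7P = 42, so P* = $6 and Q* = 279.
With the tax collected from suppliers, supply shifts: Qs = 2(P − 3.5) + 267.
Solving gives Q = 274 with buyers paying $7 and suppliers receiving $3.5 (the $3.5 wedge).
ΔCS is the trapezoid between Q = 274 and Q = 279 of height $1: ½ · (279 + 274) · 1 = $276.5.

Consumer surplus falls by $276.5 thousand.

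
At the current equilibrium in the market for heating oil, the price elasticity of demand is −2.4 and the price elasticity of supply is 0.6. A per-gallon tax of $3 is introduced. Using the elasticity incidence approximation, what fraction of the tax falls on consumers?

Incidence ratio: consumers' share ≈ εs / (εs + |εd|) = 0.6 / (0.6 + 2.4) = 0.2.
Supply is the less elastic side, so consumers bear the smaller share.

Consumers' share ≈ 0.2.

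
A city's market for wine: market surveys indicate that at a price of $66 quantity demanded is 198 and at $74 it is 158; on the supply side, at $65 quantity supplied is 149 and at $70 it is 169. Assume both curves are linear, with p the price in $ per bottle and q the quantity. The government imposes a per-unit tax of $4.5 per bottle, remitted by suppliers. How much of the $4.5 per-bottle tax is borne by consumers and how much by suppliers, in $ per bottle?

Demand slope: (158 − 198)/(74 − 66) = -5, so qd = 528 − 5p.
Supply slope: (169 − 149)/(70 − 65) = 4, so qs = 4p − 111.
Without the tax, 528 − 5p = 4p − 111 gives 9p = 639, so p* = $71 and q* = 173.
With the tax collected from suppliers, supply shifts: qs = 4(p − 4.5) − 111.
New equilibrium: consumers pay $73, suppliers receive $68.5, q = 163. (Wedge: pb − ps = 4.5.)
Burden on consumers: $2; on suppliers: $2.5. (They sum to $4.5.)
The less price-elastic side of the market bears the larger share of a per-unit tax.

Consumers bear $2 per bottle; suppliers bear $2.5 per bottle.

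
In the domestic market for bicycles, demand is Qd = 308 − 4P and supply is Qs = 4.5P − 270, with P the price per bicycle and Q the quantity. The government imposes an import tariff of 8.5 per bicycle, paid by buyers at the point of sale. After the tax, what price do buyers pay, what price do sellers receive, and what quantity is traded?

Buyers pay 72.5; sellers receive 64; quantity = 18.

Before the tax: set 308 − 4P = 4.5P − 270 → P* = 68, Q* = 36.
With the tax collected from buyers, demand (in seller-price terms) shifts: Qd = 308 − 4(P + 8.5).
Solving gives Q = 18 with buyers paying 72.5 and sellers receiving 64 (the 8.5 wedge).
The less price-elastic side of the market bears the larger share of a per-unit tax.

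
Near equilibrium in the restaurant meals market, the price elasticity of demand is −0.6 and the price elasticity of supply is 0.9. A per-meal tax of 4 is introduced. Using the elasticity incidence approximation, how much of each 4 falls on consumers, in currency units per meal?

Incidence ratio: consumers' share ≈ εs / (εs + |εd|) = 0.9 / (0.9 + 0.6) = 0.6.
So consumers bear ≈ 0.6 × 4 = 2.4; sellers bear 1.6.

Consumers bear ≈ 2.4 per meal.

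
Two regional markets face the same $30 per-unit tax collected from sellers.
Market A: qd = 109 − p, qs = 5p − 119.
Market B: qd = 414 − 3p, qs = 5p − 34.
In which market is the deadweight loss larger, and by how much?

Market A: pre-tax p* = $38, q* = 71; post-tax q = 46; deadweight loss = $375.
Market B: pre-tax p* = $56, q* = 246; post-tax q = 189.75; deadweight loss = $843.75.
Difference: $375 vs $843.75 → market B is larger by $468.75.

Market B, by $468.75.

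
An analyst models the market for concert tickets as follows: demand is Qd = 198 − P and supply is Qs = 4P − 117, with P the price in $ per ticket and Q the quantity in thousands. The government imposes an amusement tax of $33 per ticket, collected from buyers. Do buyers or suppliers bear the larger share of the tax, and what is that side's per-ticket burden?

Buyers bear the larger share: $26.4 per ticket.

Without the tax, 198 − P = 4P − 117 gives 5P = 315, so P* = $63 and Q* = 135.
With the tax collected from buyers, demand (in seller-price terms) shifts: Qd = 198 − (P + 33).
Solving gives Q = 108.6 with buyers paying $89.4 and suppliers receiving $56.4 (the $33 wedge).
Per-ticket burden: buyers $26.4, suppliers $6.6.
Buyers take the larger share because demand is less price-elastic here (demand slope 1 vs supply slope 4).
The less price-elastic side of the market bears the larger share of a per-unit tax.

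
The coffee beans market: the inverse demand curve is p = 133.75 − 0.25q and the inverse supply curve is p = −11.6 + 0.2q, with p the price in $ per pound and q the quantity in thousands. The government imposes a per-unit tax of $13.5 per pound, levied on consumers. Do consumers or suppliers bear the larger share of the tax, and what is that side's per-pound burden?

Consumers bear the larger share: $7.5 per pound.

Rewrite in direct form: qd = 535 − 4p and qs = 5p + 58.
Without the tax, 535 − 4p = 5p + 58 gives 9p = 477, so p* = $53 and q* = 323.
With the tax collected from consumers, demand (in seller-price terms) shifts: qd = 535 − 4(p + 13.5).
New equilibrium: consumers pay $60.5, suppliers receive $47, q = 293. (Wedge: pb − ps = 13.5.)
Per-pound burden: consumers $7.5, suppliers $6.
Consumers take the larger share because demand is less price-elastic here (demand slope 4 vs supply slope 5).
The less price-elastic side of the market bears the larger share of a per-unit tax.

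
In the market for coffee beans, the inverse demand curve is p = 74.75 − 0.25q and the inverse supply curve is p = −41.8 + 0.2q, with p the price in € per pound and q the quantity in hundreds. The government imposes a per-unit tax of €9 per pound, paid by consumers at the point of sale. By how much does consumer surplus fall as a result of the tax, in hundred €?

Consumer surplus falls by €1245 hundred.

Inverting to q(p) form: qd = 299 − 4p; qs = 5p + 209.
Without the tax, 299 − 4p = 5p + 209 gives 9p = 90, so p* = €10 and q* = 259.
With the tax collected from consumers, demand (in seller-price terms) shifts: qd = 299 − 4(p + 9).
New equilibrium: consumers pay €15, producers receive €6, q = 239. (Wedge: pb − ps = 9.)
ΔCS is the trapezoid between Q = 239 and Q = 259 of height €5: ½ · (259 + 239) · 5 = €1245.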